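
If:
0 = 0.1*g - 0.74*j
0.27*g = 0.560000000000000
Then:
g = 2.07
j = 0.28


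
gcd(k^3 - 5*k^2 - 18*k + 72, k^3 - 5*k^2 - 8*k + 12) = k - 6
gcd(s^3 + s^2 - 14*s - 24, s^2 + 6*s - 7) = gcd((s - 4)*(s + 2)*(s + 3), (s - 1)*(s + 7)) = 1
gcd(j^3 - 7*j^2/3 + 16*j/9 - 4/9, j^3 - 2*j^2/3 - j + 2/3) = j^2 - 5*j/3 + 2/3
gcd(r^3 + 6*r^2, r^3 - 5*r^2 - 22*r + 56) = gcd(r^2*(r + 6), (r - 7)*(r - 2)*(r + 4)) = 1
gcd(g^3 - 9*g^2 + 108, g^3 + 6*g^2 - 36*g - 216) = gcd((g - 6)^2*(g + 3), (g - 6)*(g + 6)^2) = g - 6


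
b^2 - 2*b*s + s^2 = (b - s)^2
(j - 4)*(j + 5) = j^2 + j - 20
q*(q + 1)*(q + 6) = q^3 + 7*q^2 + 6*q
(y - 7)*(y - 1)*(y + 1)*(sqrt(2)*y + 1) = sqrt(2)*y^4 - 7*sqrt(2)*y^3 + y^3 - 7*y^2 - sqrt(2)*y^2 - y + 7*sqrt(2)*y + 7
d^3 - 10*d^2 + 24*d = d*(d - 6)*(d - 4)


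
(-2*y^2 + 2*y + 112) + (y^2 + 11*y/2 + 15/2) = -y^2 + 15*y/2 + 239/2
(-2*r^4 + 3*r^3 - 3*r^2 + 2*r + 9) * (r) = -2*r^5 + 3*r^4 - 3*r^3 + 2*r^2 + 9*r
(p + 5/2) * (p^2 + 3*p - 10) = p^3 + 11*p^2/2 - 5*p/2 - 25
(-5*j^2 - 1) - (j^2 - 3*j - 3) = -6*j^2 + 3*j + 2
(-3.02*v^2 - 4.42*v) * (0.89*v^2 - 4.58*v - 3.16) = -2.6878*v^4 + 9.8978*v^3 + 29.7868*v^2 + 13.9672*v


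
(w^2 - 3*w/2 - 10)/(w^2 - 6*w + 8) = (w + 5/2)/(w - 2)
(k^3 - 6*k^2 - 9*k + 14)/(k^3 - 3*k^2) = (k^3 - 6*k^2 - 9*k + 14)/(k^2*(k - 3))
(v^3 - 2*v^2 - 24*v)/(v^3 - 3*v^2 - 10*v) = (-v^2 + 2*v + 24)/(-v^2 + 3*v + 10)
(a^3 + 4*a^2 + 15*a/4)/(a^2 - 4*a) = (a^2 + 4*a + 15/4)/(a - 4)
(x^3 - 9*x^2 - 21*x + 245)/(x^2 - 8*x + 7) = (x^2 - 2*x - 35)/(x - 1)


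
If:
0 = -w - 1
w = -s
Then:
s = 1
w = -1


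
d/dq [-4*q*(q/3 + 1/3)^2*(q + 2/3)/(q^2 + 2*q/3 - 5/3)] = 8*(-9*q^5 - 21*q^4 + 14*q^3 + 56*q^2 + 35*q + 5)/(9*(9*q^4 + 12*q^3 - 26*q^2 - 20*q + 25))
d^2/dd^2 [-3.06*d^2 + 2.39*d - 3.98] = -6.12000000000000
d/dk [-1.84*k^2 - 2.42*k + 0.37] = -3.68*k - 2.42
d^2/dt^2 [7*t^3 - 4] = 42*t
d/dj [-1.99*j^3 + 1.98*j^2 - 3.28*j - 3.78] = -5.97*j^2 + 3.96*j - 3.28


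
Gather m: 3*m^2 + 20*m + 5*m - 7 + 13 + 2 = 3*m^2 + 25*m + 8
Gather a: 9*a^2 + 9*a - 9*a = 9*a^2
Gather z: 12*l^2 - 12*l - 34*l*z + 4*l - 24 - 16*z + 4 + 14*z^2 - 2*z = 12*l^2 - 8*l + 14*z^2 + z*(-34*l - 18) - 20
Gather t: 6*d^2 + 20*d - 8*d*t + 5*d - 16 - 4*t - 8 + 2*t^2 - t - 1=6*d^2 + 25*d + 2*t^2 + t*(-8*d - 5) - 25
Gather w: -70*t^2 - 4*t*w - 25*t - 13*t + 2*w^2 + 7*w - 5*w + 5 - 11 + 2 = -70*t^2 - 38*t + 2*w^2 + w*(2 - 4*t) - 4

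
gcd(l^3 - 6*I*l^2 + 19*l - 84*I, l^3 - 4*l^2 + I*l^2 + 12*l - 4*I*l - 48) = l^2 + I*l + 12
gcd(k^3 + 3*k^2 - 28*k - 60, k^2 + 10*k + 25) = 1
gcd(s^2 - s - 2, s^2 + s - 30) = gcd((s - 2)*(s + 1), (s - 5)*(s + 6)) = 1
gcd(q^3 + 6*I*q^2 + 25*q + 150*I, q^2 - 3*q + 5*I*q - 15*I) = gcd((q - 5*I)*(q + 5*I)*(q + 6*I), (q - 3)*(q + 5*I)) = q + 5*I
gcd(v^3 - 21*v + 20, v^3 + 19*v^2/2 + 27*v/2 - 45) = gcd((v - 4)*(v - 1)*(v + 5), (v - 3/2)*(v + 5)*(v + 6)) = v + 5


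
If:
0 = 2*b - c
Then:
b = c/2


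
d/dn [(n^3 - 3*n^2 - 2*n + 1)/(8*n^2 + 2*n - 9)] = (8*n^4 + 4*n^3 - 17*n^2 + 38*n + 16)/(64*n^4 + 32*n^3 - 140*n^2 - 36*n + 81)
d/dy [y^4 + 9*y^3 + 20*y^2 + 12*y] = 4*y^3 + 27*y^2 + 40*y + 12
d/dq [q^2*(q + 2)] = q*(3*q + 4)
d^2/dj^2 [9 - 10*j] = 0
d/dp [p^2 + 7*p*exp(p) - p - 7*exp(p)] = 7*p*exp(p) + 2*p - 1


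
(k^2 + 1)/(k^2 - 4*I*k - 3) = (k + I)/(k - 3*I)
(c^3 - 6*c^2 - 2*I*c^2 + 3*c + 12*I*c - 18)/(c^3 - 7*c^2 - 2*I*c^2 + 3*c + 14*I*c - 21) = (c - 6)/(c - 7)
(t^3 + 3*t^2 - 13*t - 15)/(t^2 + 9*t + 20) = (t^2 - 2*t - 3)/(t + 4)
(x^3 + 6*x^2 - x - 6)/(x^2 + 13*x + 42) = (x^2 - 1)/(x + 7)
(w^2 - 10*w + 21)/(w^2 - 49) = (w - 3)/(w + 7)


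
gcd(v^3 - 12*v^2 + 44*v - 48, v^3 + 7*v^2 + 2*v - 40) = v - 2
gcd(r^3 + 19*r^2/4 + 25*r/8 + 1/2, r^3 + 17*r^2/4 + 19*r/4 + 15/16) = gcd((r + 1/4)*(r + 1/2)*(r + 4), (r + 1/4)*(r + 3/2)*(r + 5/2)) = r + 1/4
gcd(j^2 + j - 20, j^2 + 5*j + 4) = 1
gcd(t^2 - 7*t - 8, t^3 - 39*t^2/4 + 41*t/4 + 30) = t - 8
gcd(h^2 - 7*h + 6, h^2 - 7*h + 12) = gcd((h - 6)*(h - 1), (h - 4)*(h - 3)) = 1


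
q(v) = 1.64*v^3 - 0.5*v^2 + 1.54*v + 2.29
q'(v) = 4.92*v^2 - 1.0*v + 1.54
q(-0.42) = 1.43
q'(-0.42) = 2.83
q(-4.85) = -204.04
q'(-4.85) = 122.12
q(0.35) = 2.84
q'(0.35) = 1.79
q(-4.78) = -195.61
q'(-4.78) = 118.73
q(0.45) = 3.03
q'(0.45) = 2.09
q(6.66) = 474.84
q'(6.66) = 213.11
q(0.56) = 3.28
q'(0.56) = 2.52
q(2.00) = 16.49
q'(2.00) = 19.22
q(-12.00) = -2922.11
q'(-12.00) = 722.02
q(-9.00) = -1247.63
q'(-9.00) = 409.06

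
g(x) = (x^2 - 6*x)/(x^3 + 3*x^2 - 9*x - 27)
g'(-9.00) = -0.07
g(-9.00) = -0.31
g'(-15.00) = -0.01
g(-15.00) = -0.12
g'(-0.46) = 0.38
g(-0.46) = -0.13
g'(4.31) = 0.15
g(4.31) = -0.10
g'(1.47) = 0.15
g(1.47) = 0.22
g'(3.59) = 0.72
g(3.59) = -0.34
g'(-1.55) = 2.37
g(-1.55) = -1.22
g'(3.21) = 5.67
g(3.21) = -1.11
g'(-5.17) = -1.14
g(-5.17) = -1.50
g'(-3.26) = -530.55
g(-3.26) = -71.34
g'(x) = (2*x - 6)/(x^3 + 3*x^2 - 9*x - 27) + (x^2 - 6*x)*(-3*x^2 - 6*x + 9)/(x^3 + 3*x^2 - 9*x - 27)^2 = (-x^3 + 15*x^2 - 36*x + 54)/(x^5 + 3*x^4 - 18*x^3 - 54*x^2 + 81*x + 243)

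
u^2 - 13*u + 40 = (u - 8)*(u - 5)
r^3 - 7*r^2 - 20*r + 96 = (r - 8)*(r - 3)*(r + 4)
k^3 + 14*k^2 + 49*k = k*(k + 7)^2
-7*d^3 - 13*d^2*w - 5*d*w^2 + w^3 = (-7*d + w)*(d + w)^2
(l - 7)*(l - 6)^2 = l^3 - 19*l^2 + 120*l - 252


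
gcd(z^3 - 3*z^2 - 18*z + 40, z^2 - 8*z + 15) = z - 5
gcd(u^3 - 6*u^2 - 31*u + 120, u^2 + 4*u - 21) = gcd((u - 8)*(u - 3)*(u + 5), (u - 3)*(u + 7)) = u - 3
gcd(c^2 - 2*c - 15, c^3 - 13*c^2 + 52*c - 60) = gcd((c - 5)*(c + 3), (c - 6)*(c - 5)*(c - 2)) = c - 5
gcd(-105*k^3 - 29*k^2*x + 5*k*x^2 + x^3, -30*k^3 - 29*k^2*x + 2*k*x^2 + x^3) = -5*k + x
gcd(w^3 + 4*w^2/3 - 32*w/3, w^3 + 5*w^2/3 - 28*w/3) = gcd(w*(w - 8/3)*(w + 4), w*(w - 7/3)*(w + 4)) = w^2 + 4*w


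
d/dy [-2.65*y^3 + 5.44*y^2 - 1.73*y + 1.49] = -7.95*y^2 + 10.88*y - 1.73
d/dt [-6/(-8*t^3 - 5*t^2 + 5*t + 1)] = 6*(-24*t^2 - 10*t + 5)/(8*t^3 + 5*t^2 - 5*t - 1)^2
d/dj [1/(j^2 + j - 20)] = (-2*j - 1)/(j^2 + j - 20)^2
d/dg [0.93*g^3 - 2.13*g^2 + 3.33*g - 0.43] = 2.79*g^2 - 4.26*g + 3.33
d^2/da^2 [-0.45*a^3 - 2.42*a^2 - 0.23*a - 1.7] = -2.7*a - 4.84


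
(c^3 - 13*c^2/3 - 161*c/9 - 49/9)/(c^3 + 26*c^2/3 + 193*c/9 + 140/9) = (3*c^2 - 20*c - 7)/(3*c^2 + 19*c + 20)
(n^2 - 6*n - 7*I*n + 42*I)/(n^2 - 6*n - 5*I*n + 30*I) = (n - 7*I)/(n - 5*I)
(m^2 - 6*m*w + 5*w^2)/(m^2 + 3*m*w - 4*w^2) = (m - 5*w)/(m + 4*w)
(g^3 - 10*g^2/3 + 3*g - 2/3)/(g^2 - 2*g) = g - 4/3 + 1/(3*g)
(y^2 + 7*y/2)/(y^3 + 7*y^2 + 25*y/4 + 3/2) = 2*y*(2*y + 7)/(4*y^3 + 28*y^2 + 25*y + 6)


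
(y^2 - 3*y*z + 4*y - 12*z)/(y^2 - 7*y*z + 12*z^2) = (y + 4)/(y - 4*z)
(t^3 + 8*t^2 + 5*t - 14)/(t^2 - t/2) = 2*(t^3 + 8*t^2 + 5*t - 14)/(t*(2*t - 1))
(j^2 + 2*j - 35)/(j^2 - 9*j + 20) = (j + 7)/(j - 4)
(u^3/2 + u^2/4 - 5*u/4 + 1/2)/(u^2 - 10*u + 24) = (2*u^3 + u^2 - 5*u + 2)/(4*(u^2 - 10*u + 24))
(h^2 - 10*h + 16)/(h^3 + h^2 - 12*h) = (h^2 - 10*h + 16)/(h*(h^2 + h - 12))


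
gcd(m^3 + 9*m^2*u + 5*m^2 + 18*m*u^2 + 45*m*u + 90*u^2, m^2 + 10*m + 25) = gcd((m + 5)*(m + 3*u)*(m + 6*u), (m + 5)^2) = m + 5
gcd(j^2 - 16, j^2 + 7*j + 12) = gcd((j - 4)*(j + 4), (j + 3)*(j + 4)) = j + 4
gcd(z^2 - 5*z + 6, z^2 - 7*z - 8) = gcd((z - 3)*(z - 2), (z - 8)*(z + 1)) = 1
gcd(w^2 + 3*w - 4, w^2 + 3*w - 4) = w^2 + 3*w - 4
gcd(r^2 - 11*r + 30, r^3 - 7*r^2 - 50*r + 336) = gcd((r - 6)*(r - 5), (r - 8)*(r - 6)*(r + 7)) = r - 6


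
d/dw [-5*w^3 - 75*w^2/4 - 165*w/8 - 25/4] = -15*w^2 - 75*w/2 - 165/8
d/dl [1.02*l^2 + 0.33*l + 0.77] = 2.04*l + 0.33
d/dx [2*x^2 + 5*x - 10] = 4*x + 5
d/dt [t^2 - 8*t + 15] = 2*t - 8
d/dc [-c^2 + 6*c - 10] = 6 - 2*c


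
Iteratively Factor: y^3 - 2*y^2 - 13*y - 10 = (y + 2)*(y^2 - 4*y - 5) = (y - 5)*(y + 2)*(y + 1)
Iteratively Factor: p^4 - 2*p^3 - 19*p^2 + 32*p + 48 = (p - 3)*(p^3 + p^2 - 16*p - 16) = (p - 4)*(p - 3)*(p^2 + 5*p + 4) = (p - 4)*(p - 3)*(p + 1)*(p + 4)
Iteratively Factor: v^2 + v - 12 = (v + 4)*(v - 3)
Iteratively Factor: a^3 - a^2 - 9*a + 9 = (a - 3)*(a^2 + 2*a - 3) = (a - 3)*(a - 1)*(a + 3)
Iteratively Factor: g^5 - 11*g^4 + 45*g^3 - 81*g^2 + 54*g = (g - 3)*(g^4 - 8*g^3 + 21*g^2 - 18*g) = (g - 3)^2*(g^3 - 5*g^2 + 6*g) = (g - 3)^3*(g^2 - 2*g) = g*(g - 3)^3*(g - 2)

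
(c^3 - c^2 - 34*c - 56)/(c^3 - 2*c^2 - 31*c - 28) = (c + 2)/(c + 1)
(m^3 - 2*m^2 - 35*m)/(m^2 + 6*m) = (m^2 - 2*m - 35)/(m + 6)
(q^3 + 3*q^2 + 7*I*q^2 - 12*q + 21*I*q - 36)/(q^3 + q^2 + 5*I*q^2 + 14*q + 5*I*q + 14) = (q^3 + q^2*(3 + 7*I) + q*(-12 + 21*I) - 36)/(q^3 + q^2*(1 + 5*I) + q*(14 + 5*I) + 14)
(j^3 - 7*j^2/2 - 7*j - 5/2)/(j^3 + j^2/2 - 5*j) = (2*j^3 - 7*j^2 - 14*j - 5)/(j*(2*j^2 + j - 10))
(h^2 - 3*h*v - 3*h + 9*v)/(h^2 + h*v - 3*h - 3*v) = (h - 3*v)/(h + v)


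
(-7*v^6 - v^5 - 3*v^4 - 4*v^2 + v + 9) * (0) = 0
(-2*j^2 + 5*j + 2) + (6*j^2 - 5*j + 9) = 4*j^2 + 11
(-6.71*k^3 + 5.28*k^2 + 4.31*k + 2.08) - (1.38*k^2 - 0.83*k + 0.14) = -6.71*k^3 + 3.9*k^2 + 5.14*k + 1.94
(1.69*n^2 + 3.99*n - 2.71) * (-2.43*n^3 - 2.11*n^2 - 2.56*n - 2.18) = -4.1067*n^5 - 13.2616*n^4 - 6.16*n^3 - 8.1805*n^2 - 1.7606*n + 5.9078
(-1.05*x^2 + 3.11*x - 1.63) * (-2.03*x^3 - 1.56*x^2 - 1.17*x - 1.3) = 2.1315*x^5 - 4.6753*x^4 - 0.314200000000001*x^3 + 0.2691*x^2 - 2.1359*x + 2.119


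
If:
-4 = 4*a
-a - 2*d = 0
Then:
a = -1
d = 1/2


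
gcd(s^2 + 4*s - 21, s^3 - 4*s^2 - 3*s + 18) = s - 3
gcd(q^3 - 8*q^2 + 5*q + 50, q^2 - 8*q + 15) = q - 5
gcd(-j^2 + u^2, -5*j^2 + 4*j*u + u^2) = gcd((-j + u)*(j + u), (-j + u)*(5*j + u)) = -j + u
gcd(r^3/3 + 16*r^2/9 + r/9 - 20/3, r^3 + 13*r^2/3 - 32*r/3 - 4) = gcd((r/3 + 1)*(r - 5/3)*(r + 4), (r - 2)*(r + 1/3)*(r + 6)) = 1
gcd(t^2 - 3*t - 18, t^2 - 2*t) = 1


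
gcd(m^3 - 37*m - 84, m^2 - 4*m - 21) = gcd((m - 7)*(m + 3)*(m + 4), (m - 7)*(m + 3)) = m^2 - 4*m - 21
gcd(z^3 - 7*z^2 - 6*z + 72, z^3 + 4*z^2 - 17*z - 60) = z^2 - z - 12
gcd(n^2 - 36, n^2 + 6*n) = n + 6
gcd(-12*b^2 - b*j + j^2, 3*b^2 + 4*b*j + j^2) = 3*b + j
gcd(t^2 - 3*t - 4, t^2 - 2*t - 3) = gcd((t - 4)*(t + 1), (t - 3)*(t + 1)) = t + 1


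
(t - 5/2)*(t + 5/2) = t^2 - 25/4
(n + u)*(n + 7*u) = n^2 + 8*n*u + 7*u^2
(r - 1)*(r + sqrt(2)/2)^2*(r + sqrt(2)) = r^4 - r^3 + 2*sqrt(2)*r^3 - 2*sqrt(2)*r^2 + 5*r^2/2 - 5*r/2 + sqrt(2)*r/2 - sqrt(2)/2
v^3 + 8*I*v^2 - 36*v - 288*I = (v - 6)*(v + 6)*(v + 8*I)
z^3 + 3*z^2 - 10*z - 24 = (z - 3)*(z + 2)*(z + 4)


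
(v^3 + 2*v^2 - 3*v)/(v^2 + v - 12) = v*(v^2 + 2*v - 3)/(v^2 + v - 12)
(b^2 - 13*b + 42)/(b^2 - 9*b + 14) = (b - 6)/(b - 2)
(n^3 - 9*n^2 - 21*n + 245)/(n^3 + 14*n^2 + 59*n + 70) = (n^2 - 14*n + 49)/(n^2 + 9*n + 14)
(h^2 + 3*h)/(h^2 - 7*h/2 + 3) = 2*h*(h + 3)/(2*h^2 - 7*h + 6)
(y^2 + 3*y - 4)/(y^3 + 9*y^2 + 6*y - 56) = (y - 1)/(y^2 + 5*y - 14)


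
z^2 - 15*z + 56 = (z - 8)*(z - 7)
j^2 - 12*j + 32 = (j - 8)*(j - 4)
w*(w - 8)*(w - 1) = w^3 - 9*w^2 + 8*w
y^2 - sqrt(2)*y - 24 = (y - 4*sqrt(2))*(y + 3*sqrt(2))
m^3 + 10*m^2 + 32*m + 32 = (m + 2)*(m + 4)^2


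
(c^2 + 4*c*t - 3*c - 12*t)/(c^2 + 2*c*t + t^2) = (c^2 + 4*c*t - 3*c - 12*t)/(c^2 + 2*c*t + t^2)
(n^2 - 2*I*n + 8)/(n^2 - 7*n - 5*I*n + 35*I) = (n^2 - 2*I*n + 8)/(n^2 - 7*n - 5*I*n + 35*I)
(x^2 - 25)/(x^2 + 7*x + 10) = (x - 5)/(x + 2)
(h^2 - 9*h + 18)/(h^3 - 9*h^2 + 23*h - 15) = (h - 6)/(h^2 - 6*h + 5)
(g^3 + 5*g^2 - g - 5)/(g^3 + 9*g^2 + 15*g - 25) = (g + 1)/(g + 5)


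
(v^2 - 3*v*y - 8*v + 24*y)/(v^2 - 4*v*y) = (v^2 - 3*v*y - 8*v + 24*y)/(v*(v - 4*y))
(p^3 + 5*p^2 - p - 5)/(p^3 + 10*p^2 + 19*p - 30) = (p + 1)/(p + 6)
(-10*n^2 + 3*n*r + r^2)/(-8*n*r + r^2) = (10*n^2 - 3*n*r - r^2)/(r*(8*n - r))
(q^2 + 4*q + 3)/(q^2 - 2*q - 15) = (q + 1)/(q - 5)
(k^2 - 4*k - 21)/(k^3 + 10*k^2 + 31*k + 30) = (k - 7)/(k^2 + 7*k + 10)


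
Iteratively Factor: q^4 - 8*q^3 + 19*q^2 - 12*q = (q - 3)*(q^3 - 5*q^2 + 4*q) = (q - 3)*(q - 1)*(q^2 - 4*q) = q*(q - 3)*(q - 1)*(q - 4)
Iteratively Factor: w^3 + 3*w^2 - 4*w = (w)*(w^2 + 3*w - 4) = w*(w - 1)*(w + 4)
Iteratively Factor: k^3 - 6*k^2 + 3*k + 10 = (k - 2)*(k^2 - 4*k - 5) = (k - 5)*(k - 2)*(k + 1)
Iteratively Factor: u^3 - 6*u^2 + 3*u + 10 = (u + 1)*(u^2 - 7*u + 10) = (u - 2)*(u + 1)*(u - 5)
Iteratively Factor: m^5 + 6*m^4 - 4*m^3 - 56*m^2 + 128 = (m + 4)*(m^4 + 2*m^3 - 12*m^2 - 8*m + 32) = (m + 2)*(m + 4)*(m^3 - 12*m + 16) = (m - 2)*(m + 2)*(m + 4)*(m^2 + 2*m - 8) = (m - 2)*(m + 2)*(m + 4)^2*(m - 2)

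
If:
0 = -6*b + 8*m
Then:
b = 4*m/3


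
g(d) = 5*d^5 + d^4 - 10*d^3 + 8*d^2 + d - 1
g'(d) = 25*d^4 + 4*d^3 - 30*d^2 + 16*d + 1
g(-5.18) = -16329.05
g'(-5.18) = 16556.62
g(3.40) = 2107.24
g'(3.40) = 3206.66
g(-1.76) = 1.70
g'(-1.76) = 97.98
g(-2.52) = -260.49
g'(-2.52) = 714.35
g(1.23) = 10.09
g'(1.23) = 39.96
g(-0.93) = 10.30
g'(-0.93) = -24.34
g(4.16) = 5950.44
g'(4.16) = 7323.45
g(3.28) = 1749.40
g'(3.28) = 2765.46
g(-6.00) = -35143.00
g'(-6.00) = 30361.00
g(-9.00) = -280756.00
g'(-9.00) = 158536.00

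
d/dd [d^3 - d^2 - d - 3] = 3*d^2 - 2*d - 1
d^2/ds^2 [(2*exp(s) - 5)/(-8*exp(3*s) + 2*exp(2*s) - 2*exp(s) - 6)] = (-128*exp(6*s) + 744*exp(5*s) - 190*exp(4*s) + 370*exp(3*s) - 591*exp(2*s) + 71*exp(s) - 33)*exp(s)/(2*(64*exp(9*s) - 48*exp(8*s) + 60*exp(7*s) + 119*exp(6*s) - 57*exp(5*s) + 78*exp(4*s) + 91*exp(3*s) - 18*exp(2*s) + 27*exp(s) + 27))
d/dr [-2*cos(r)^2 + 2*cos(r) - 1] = -2*sin(r) + 2*sin(2*r)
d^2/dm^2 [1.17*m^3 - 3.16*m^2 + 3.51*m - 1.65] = 7.02*m - 6.32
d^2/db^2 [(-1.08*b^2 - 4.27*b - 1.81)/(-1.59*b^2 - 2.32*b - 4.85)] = (-3.5527136788005e-15*b^4 + 13.622166*b^3 - 22.515354*b^2 - 157.508262*b - 53.714822)/(4.019679*b^6 + 17.595576*b^5 + 62.457903*b^4 + 119.831248*b^3 + 190.516245*b^2 + 163.7166*b + 114.084125)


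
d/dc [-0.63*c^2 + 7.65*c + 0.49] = 7.65 - 1.26*c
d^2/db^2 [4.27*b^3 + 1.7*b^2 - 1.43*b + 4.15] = 25.62*b + 3.4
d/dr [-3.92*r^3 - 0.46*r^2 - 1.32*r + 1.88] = -11.76*r^2 - 0.92*r - 1.32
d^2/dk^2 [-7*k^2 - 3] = -14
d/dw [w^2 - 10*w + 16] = 2*w - 10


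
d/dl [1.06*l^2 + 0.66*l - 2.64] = 2.12*l + 0.66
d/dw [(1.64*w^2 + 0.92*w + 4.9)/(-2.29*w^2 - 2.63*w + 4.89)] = (-2.2064*w^2 + 38.4812*w + 17.3858)/(5.2441*w^4 + 12.0454*w^3 - 15.4793*w^2 - 25.7214*w + 23.9121)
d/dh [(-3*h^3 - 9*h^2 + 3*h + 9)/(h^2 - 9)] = 3*(-h^2 + 6*h - 1)/(h^2 - 6*h + 9)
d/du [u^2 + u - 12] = 2*u + 1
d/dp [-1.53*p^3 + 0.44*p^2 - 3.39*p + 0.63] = -4.59*p^2 + 0.88*p - 3.39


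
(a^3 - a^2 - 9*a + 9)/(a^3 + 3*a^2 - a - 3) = (a - 3)/(a + 1)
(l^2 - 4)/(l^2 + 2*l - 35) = (l^2 - 4)/(l^2 + 2*l - 35)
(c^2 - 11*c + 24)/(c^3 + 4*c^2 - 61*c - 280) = (c - 3)/(c^2 + 12*c + 35)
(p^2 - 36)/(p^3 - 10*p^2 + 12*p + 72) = (p + 6)/(p^2 - 4*p - 12)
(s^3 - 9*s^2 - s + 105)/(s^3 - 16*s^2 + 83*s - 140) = (s + 3)/(s - 4)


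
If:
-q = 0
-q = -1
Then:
No Solution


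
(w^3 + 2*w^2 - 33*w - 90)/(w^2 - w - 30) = w + 3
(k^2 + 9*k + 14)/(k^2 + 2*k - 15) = (k^2 + 9*k + 14)/(k^2 + 2*k - 15)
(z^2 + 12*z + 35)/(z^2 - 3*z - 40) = (z + 7)/(z - 8)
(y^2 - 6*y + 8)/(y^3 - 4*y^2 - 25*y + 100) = (y - 2)/(y^2 - 25)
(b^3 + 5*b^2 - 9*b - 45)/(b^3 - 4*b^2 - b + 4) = (b^3 + 5*b^2 - 9*b - 45)/(b^3 - 4*b^2 - b + 4)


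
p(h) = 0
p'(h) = 0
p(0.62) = 0.00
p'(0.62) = 0.00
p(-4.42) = 0.00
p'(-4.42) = 0.00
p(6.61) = 0.00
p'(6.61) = 0.00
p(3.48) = 0.00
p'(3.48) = 0.00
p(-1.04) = 0.00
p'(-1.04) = 0.00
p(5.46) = 0.00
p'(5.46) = 0.00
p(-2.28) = 0.00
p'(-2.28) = 0.00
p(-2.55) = 0.00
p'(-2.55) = 0.00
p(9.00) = 0.00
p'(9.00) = 0.00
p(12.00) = 0.00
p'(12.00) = 0.00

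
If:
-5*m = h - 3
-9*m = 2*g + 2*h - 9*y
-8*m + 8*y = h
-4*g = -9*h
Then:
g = 0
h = 0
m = 3/5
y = 3/5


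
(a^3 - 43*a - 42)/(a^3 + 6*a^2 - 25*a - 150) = (a^2 - 6*a - 7)/(a^2 - 25)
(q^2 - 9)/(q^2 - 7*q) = (q^2 - 9)/(q*(q - 7))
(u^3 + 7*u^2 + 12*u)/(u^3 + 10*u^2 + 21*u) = (u + 4)/(u + 7)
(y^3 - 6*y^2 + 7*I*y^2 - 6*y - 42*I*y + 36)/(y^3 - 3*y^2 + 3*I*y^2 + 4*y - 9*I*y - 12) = (y^3 + y^2*(-6 + 7*I) + y*(-6 - 42*I) + 36)/(y^3 + y^2*(-3 + 3*I) + y*(4 - 9*I) - 12)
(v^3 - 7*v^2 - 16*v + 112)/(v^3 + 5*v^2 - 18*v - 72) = (v^2 - 3*v - 28)/(v^2 + 9*v + 18)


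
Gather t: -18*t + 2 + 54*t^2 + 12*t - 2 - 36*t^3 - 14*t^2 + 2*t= -36*t^3 + 40*t^2 - 4*t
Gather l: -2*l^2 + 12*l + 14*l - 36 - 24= -2*l^2 + 26*l - 60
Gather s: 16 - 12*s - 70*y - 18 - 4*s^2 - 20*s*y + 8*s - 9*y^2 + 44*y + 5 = -4*s^2 + s*(-20*y - 4) - 9*y^2 - 26*y + 3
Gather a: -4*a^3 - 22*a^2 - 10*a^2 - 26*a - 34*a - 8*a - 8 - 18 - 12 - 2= -4*a^3 - 32*a^2 - 68*a - 40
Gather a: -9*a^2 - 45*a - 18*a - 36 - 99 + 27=-9*a^2 - 63*a - 108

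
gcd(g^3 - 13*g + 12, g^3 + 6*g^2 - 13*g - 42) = g - 3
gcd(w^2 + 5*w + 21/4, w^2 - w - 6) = 1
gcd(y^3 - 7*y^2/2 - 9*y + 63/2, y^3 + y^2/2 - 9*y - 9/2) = y^2 - 9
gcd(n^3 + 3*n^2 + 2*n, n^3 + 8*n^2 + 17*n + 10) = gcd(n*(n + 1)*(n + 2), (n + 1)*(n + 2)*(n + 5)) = n^2 + 3*n + 2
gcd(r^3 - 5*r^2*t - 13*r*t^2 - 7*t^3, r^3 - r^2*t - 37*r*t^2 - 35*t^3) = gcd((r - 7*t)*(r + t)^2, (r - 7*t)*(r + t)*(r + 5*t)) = r^2 - 6*r*t - 7*t^2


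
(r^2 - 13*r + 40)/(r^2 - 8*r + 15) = (r - 8)/(r - 3)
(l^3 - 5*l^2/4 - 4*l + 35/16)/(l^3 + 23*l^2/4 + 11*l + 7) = (l^2 - 3*l + 5/4)/(l^2 + 4*l + 4)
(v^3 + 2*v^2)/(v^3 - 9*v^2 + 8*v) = v*(v + 2)/(v^2 - 9*v + 8)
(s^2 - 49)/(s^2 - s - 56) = (s - 7)/(s - 8)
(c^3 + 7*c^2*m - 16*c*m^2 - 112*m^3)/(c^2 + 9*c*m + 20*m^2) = (c^2 + 3*c*m - 28*m^2)/(c + 5*m)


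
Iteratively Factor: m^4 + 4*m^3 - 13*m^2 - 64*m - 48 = (m + 3)*(m^3 + m^2 - 16*m - 16) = (m - 4)*(m + 3)*(m^2 + 5*m + 4) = (m - 4)*(m + 1)*(m + 3)*(m + 4)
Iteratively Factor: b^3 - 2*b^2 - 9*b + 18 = (b - 2)*(b^2 - 9) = (b - 2)*(b + 3)*(b - 3)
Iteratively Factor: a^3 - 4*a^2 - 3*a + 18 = (a - 3)*(a^2 - a - 6) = (a - 3)*(a + 2)*(a - 3)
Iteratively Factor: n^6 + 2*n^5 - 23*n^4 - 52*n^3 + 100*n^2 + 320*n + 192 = (n + 4)*(n^5 - 2*n^4 - 15*n^3 + 8*n^2 + 68*n + 48) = (n - 4)*(n + 4)*(n^4 + 2*n^3 - 7*n^2 - 20*n - 12) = (n - 4)*(n - 3)*(n + 4)*(n^3 + 5*n^2 + 8*n + 4) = (n - 4)*(n - 3)*(n + 1)*(n + 4)*(n^2 + 4*n + 4) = (n - 4)*(n - 3)*(n + 1)*(n + 2)*(n + 4)*(n + 2)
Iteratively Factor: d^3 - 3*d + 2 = (d - 1)*(d^2 + d - 2) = (d - 1)^2*(d + 2)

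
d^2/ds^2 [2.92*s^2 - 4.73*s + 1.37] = 5.84000000000000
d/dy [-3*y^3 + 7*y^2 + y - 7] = -9*y^2 + 14*y + 1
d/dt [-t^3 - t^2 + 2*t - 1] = -3*t^2 - 2*t + 2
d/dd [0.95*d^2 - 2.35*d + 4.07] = 1.9*d - 2.35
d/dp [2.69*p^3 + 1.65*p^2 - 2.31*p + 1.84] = 8.07*p^2 + 3.3*p - 2.31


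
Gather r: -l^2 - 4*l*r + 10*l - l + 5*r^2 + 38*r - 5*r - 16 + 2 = -l^2 + 9*l + 5*r^2 + r*(33 - 4*l) - 14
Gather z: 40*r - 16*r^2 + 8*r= -16*r^2 + 48*r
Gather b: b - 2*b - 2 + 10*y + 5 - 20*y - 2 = -b - 10*y + 1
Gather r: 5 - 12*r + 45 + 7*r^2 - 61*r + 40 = 7*r^2 - 73*r + 90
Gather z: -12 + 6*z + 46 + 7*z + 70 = 13*z + 104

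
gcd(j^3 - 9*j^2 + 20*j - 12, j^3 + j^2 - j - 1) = j - 1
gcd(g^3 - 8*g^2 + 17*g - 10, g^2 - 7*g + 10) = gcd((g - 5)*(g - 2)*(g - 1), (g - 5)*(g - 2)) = g^2 - 7*g + 10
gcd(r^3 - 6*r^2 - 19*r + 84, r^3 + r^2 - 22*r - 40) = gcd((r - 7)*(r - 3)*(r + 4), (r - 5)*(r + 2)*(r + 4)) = r + 4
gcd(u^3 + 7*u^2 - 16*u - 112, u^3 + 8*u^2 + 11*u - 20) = u + 4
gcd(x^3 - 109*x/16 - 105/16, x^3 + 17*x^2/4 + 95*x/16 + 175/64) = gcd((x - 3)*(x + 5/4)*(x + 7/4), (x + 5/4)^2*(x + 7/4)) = x^2 + 3*x + 35/16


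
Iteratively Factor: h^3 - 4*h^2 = (h)*(h^2 - 4*h) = h^2*(h - 4)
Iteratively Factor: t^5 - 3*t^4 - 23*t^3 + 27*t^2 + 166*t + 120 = (t + 3)*(t^4 - 6*t^3 - 5*t^2 + 42*t + 40) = (t - 4)*(t + 3)*(t^3 - 2*t^2 - 13*t - 10) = (t - 5)*(t - 4)*(t + 3)*(t^2 + 3*t + 2) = (t - 5)*(t - 4)*(t + 2)*(t + 3)*(t + 1)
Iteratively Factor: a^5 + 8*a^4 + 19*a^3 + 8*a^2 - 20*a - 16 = (a + 2)*(a^4 + 6*a^3 + 7*a^2 - 6*a - 8) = (a - 1)*(a + 2)*(a^3 + 7*a^2 + 14*a + 8) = (a - 1)*(a + 2)*(a + 4)*(a^2 + 3*a + 2) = (a - 1)*(a + 1)*(a + 2)*(a + 4)*(a + 2)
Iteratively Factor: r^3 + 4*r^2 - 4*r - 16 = (r + 2)*(r^2 + 2*r - 8) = (r - 2)*(r + 2)*(r + 4)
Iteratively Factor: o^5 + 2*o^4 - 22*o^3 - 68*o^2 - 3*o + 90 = (o - 1)*(o^4 + 3*o^3 - 19*o^2 - 87*o - 90) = (o - 1)*(o + 3)*(o^3 - 19*o - 30) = (o - 1)*(o + 2)*(o + 3)*(o^2 - 2*o - 15) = (o - 1)*(o + 2)*(o + 3)^2*(o - 5)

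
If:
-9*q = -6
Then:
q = 2/3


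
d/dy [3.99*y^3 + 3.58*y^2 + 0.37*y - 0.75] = 11.97*y^2 + 7.16*y + 0.37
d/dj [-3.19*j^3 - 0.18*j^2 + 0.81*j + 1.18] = -9.57*j^2 - 0.36*j + 0.81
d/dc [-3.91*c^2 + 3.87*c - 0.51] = 3.87 - 7.82*c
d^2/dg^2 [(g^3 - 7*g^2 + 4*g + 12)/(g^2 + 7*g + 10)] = 8*(23*g^3 + 114*g^2 + 108*g - 128)/(g^6 + 21*g^5 + 177*g^4 + 763*g^3 + 1770*g^2 + 2100*g + 1000)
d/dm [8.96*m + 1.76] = 8.96000000000000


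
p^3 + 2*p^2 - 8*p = p*(p - 2)*(p + 4)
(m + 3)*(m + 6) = m^2 + 9*m + 18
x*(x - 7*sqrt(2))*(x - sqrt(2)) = x^3 - 8*sqrt(2)*x^2 + 14*x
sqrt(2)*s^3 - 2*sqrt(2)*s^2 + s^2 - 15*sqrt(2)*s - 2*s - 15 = (s - 5)*(s + 3)*(sqrt(2)*s + 1)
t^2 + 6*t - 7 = (t - 1)*(t + 7)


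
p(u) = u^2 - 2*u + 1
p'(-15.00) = -32.00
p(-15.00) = 256.00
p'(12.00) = 22.00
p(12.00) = 121.00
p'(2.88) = 3.76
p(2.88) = 3.53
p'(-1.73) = -5.46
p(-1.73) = 7.45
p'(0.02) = -1.96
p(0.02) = 0.96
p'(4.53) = 7.06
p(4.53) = 12.46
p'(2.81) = 3.62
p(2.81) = 3.28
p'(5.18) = 8.36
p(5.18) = 17.47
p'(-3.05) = -8.10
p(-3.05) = 16.40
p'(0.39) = -1.22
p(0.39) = 0.37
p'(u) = 2*u - 2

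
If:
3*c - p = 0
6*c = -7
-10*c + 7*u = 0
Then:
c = -7/6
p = -7/2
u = -5/3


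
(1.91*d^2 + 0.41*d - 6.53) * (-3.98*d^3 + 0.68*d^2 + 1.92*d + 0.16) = -7.6018*d^5 - 0.333*d^4 + 29.9354*d^3 - 3.3476*d^2 - 12.472*d - 1.0448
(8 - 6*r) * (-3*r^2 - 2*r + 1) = 18*r^3 - 12*r^2 - 22*r + 8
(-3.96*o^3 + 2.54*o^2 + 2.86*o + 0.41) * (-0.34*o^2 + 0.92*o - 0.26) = 1.3464*o^5 - 4.5068*o^4 + 2.394*o^3 + 1.8314*o^2 - 0.3664*o - 0.1066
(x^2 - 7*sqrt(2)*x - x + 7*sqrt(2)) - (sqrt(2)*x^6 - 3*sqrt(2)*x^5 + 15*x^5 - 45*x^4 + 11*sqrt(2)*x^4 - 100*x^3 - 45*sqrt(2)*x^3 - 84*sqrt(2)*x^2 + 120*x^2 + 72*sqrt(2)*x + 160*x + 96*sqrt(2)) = -sqrt(2)*x^6 - 15*x^5 + 3*sqrt(2)*x^5 - 11*sqrt(2)*x^4 + 45*x^4 + 45*sqrt(2)*x^3 + 100*x^3 - 119*x^2 + 84*sqrt(2)*x^2 - 161*x - 79*sqrt(2)*x - 89*sqrt(2)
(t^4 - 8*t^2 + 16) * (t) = t^5 - 8*t^3 + 16*t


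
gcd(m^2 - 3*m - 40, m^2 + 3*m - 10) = m + 5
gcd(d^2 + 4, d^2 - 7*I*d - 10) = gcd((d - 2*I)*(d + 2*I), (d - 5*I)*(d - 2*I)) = d - 2*I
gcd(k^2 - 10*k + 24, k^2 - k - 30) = k - 6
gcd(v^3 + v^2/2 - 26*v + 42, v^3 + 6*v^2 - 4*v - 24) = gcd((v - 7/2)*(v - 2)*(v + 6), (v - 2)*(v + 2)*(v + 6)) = v^2 + 4*v - 12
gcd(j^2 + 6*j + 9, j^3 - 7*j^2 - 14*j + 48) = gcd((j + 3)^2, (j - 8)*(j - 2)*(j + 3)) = j + 3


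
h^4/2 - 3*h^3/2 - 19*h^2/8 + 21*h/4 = h*(h/2 + 1)*(h - 7/2)*(h - 3/2)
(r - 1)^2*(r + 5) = r^3 + 3*r^2 - 9*r + 5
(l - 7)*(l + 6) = l^2 - l - 42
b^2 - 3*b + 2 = (b - 2)*(b - 1)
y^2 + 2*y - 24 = (y - 4)*(y + 6)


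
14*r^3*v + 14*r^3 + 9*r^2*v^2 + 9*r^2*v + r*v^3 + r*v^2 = (2*r + v)*(7*r + v)*(r*v + r)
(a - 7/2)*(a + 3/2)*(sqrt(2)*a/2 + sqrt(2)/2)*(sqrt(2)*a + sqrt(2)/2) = a^4 - a^3/2 - 31*a^2/4 - 71*a/8 - 21/8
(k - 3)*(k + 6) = k^2 + 3*k - 18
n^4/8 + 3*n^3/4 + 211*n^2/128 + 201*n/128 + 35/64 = (n/4 + 1/2)*(n/2 + 1/2)*(n + 5/4)*(n + 7/4)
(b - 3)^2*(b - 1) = b^3 - 7*b^2 + 15*b - 9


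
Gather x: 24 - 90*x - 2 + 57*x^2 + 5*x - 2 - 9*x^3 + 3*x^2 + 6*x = -9*x^3 + 60*x^2 - 79*x + 20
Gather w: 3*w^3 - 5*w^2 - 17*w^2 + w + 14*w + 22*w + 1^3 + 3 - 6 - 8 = 3*w^3 - 22*w^2 + 37*w - 10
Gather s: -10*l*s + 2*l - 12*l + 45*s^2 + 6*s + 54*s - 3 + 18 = -10*l + 45*s^2 + s*(60 - 10*l) + 15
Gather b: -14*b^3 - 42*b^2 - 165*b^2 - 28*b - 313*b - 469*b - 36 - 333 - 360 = -14*b^3 - 207*b^2 - 810*b - 729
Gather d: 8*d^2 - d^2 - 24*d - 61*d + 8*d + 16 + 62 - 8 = 7*d^2 - 77*d + 70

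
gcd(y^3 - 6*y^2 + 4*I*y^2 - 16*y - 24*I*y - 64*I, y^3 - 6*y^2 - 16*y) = y^2 - 6*y - 16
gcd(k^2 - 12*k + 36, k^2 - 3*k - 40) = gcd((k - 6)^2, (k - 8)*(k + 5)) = 1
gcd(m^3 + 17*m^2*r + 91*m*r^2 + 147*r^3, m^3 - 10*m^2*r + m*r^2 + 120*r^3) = m + 3*r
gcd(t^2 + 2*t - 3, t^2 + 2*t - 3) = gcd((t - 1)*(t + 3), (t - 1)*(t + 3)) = t^2 + 2*t - 3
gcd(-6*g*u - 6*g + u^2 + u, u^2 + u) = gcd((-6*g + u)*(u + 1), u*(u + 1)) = u + 1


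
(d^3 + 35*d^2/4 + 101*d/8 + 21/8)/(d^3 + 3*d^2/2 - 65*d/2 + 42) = (8*d^2 + 14*d + 3)/(4*(2*d^2 - 11*d + 12))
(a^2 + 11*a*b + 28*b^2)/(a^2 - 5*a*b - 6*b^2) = (a^2 + 11*a*b + 28*b^2)/(a^2 - 5*a*b - 6*b^2)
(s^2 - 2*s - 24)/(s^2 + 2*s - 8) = (s - 6)/(s - 2)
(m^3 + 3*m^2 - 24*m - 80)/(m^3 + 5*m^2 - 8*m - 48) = (m - 5)/(m - 3)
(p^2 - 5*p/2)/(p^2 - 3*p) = (p - 5/2)/(p - 3)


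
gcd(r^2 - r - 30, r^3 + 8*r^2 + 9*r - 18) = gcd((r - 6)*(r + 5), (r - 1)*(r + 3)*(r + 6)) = 1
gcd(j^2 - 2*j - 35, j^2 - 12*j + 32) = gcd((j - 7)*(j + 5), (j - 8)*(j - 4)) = 1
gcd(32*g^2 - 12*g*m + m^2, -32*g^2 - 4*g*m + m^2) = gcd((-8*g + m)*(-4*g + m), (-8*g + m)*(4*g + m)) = 8*g - m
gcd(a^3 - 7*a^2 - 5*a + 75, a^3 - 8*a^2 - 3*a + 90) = a^2 - 2*a - 15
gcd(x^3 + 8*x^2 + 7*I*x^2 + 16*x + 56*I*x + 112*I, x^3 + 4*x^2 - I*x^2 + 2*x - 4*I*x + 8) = x + 4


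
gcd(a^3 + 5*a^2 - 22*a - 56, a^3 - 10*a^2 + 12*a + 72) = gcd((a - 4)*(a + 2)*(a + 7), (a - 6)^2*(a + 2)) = a + 2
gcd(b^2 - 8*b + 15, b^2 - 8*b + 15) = b^2 - 8*b + 15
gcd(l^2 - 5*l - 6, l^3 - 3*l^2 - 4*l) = l + 1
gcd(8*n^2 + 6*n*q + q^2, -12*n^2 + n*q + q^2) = 4*n + q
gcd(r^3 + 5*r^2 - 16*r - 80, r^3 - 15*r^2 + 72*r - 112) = r - 4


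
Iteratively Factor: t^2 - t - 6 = (t - 3)*(t + 2)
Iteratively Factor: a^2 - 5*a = (a)*(a - 5)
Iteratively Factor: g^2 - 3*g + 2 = (g - 2)*(g - 1)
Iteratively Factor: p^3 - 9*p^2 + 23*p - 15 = (p - 3)*(p^2 - 6*p + 5) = (p - 3)*(p - 1)*(p - 5)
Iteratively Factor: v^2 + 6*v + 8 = (v + 2)*(v + 4)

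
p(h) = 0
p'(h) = 0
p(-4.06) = 0.00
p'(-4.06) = 0.00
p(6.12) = 0.00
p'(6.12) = 0.00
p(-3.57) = 0.00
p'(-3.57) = 0.00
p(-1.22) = 0.00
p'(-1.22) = 0.00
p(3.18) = 0.00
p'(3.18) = 0.00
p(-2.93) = 0.00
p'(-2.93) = 0.00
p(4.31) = 0.00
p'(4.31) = 0.00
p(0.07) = 0.00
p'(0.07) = 0.00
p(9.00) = 0.00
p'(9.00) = 0.00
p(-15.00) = 0.00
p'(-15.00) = 0.00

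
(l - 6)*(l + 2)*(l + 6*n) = l^3 + 6*l^2*n - 4*l^2 - 24*l*n - 12*l - 72*n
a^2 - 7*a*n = a*(a - 7*n)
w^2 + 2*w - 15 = (w - 3)*(w + 5)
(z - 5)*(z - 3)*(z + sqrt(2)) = z^3 - 8*z^2 + sqrt(2)*z^2 - 8*sqrt(2)*z + 15*z + 15*sqrt(2)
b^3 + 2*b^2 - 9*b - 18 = (b - 3)*(b + 2)*(b + 3)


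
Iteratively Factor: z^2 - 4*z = (z)*(z - 4)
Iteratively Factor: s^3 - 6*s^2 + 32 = (s + 2)*(s^2 - 8*s + 16) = (s - 4)*(s + 2)*(s - 4)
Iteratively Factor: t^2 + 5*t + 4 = (t + 4)*(t + 1)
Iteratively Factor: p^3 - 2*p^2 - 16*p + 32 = (p - 4)*(p^2 + 2*p - 8) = (p - 4)*(p - 2)*(p + 4)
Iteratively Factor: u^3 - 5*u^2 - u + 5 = (u + 1)*(u^2 - 6*u + 5) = (u - 1)*(u + 1)*(u - 5)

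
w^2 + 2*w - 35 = (w - 5)*(w + 7)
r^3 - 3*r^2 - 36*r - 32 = (r - 8)*(r + 1)*(r + 4)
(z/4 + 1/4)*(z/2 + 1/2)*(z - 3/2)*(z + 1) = z^4/8 + 3*z^3/16 - 3*z^2/16 - 7*z/16 - 3/16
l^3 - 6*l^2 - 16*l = l*(l - 8)*(l + 2)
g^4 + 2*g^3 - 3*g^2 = g^2*(g - 1)*(g + 3)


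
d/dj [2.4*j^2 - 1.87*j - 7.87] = 4.8*j - 1.87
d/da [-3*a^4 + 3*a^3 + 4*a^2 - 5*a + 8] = -12*a^3 + 9*a^2 + 8*a - 5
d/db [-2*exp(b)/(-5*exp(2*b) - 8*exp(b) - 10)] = 10*(2 - exp(2*b))*exp(b)/(25*exp(4*b) + 80*exp(3*b) + 164*exp(2*b) + 160*exp(b) + 100)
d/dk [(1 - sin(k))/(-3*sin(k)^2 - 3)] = (2*sin(k) + cos(k)^2)*cos(k)/(3*(sin(k)^2 + 1)^2)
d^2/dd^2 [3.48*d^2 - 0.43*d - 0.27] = 6.96000000000000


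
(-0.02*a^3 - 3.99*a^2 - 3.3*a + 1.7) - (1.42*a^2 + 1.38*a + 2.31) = -0.02*a^3 - 5.41*a^2 - 4.68*a - 0.61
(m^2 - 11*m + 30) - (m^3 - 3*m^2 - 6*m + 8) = -m^3 + 4*m^2 - 5*m + 22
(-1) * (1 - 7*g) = 7*g - 1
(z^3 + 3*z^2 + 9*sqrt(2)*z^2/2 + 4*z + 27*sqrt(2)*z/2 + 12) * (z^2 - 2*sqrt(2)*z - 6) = z^5 + 3*z^4 + 5*sqrt(2)*z^4/2 - 20*z^3 + 15*sqrt(2)*z^3/2 - 60*z^2 - 35*sqrt(2)*z^2 - 105*sqrt(2)*z - 24*z - 72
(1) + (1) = 2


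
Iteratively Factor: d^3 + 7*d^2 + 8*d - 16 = (d + 4)*(d^2 + 3*d - 4) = (d - 1)*(d + 4)*(d + 4)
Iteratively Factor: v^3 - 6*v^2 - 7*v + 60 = (v - 5)*(v^2 - v - 12) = (v - 5)*(v + 3)*(v - 4)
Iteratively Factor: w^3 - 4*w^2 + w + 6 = (w - 3)*(w^2 - w - 2) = (w - 3)*(w + 1)*(w - 2)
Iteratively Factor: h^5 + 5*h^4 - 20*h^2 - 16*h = (h + 2)*(h^4 + 3*h^3 - 6*h^2 - 8*h) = (h + 1)*(h + 2)*(h^3 + 2*h^2 - 8*h) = (h - 2)*(h + 1)*(h + 2)*(h^2 + 4*h) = h*(h - 2)*(h + 1)*(h + 2)*(h + 4)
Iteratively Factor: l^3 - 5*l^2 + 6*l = (l - 2)*(l^2 - 3*l) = (l - 3)*(l - 2)*(l)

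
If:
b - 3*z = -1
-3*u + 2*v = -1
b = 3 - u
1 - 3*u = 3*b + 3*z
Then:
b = -9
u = 12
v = 35/2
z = -8/3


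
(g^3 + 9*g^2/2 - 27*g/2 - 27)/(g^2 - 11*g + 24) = (g^2 + 15*g/2 + 9)/(g - 8)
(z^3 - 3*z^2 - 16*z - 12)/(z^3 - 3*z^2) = (z^3 - 3*z^2 - 16*z - 12)/(z^2*(z - 3))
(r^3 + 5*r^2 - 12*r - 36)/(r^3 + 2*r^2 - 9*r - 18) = (r + 6)/(r + 3)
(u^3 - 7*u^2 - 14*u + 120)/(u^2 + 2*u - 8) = (u^2 - 11*u + 30)/(u - 2)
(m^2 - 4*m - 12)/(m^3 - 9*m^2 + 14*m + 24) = (m + 2)/(m^2 - 3*m - 4)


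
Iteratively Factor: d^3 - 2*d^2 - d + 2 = (d - 1)*(d^2 - d - 2) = (d - 2)*(d - 1)*(d + 1)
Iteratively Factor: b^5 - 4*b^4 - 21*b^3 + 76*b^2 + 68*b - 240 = (b + 4)*(b^4 - 8*b^3 + 11*b^2 + 32*b - 60) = (b + 2)*(b + 4)*(b^3 - 10*b^2 + 31*b - 30) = (b - 5)*(b + 2)*(b + 4)*(b^2 - 5*b + 6) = (b - 5)*(b - 2)*(b + 2)*(b + 4)*(b - 3)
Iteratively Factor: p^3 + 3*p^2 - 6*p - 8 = (p + 1)*(p^2 + 2*p - 8) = (p - 2)*(p + 1)*(p + 4)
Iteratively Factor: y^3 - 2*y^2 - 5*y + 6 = (y - 3)*(y^2 + y - 2) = (y - 3)*(y - 1)*(y + 2)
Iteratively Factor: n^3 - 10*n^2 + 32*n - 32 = (n - 4)*(n^2 - 6*n + 8) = (n - 4)^2*(n - 2)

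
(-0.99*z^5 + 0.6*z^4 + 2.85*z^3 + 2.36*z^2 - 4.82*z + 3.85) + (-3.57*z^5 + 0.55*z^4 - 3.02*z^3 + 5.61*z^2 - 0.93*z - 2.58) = -4.56*z^5 + 1.15*z^4 - 0.17*z^3 + 7.97*z^2 - 5.75*z + 1.27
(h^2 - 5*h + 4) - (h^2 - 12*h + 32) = 7*h - 28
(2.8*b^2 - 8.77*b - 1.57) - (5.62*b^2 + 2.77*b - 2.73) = -2.82*b^2 - 11.54*b + 1.16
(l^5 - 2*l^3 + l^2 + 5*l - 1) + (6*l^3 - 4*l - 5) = l^5 + 4*l^3 + l^2 + l - 6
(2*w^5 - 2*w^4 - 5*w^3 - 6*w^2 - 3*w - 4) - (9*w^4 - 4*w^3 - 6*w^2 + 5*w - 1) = 2*w^5 - 11*w^4 - w^3 - 8*w - 3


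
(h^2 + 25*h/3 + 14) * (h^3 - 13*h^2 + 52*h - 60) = h^5 - 14*h^4/3 - 127*h^3/3 + 574*h^2/3 + 228*h - 840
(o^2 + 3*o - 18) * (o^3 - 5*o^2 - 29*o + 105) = o^5 - 2*o^4 - 62*o^3 + 108*o^2 + 837*o - 1890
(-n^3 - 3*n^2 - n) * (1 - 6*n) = 6*n^4 + 17*n^3 + 3*n^2 - n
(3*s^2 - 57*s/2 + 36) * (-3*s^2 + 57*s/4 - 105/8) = -9*s^4 + 513*s^3/4 - 1107*s^2/2 + 14193*s/16 - 945/2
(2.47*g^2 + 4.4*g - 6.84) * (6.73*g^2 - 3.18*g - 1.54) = 16.6231*g^4 + 21.7574*g^3 - 63.829*g^2 + 14.9752*g + 10.5336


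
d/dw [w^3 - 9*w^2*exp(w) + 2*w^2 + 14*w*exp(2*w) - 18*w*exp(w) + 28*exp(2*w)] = -9*w^2*exp(w) + 3*w^2 + 28*w*exp(2*w) - 36*w*exp(w) + 4*w + 70*exp(2*w) - 18*exp(w)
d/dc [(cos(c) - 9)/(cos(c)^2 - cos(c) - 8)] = (cos(c)^2 - 18*cos(c) + 17)*sin(c)/(sin(c)^2 + cos(c) + 7)^2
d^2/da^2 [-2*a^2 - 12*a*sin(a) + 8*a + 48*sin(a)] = 12*a*sin(a) - 48*sin(a) - 24*cos(a) - 4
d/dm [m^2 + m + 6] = 2*m + 1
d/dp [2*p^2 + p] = 4*p + 1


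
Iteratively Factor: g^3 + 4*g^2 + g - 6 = (g + 2)*(g^2 + 2*g - 3) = (g - 1)*(g + 2)*(g + 3)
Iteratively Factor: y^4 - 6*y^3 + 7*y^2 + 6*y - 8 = (y + 1)*(y^3 - 7*y^2 + 14*y - 8) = (y - 2)*(y + 1)*(y^2 - 5*y + 4) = (y - 4)*(y - 2)*(y + 1)*(y - 1)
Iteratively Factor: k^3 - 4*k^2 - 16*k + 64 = (k - 4)*(k^2 - 16) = (k - 4)^2*(k + 4)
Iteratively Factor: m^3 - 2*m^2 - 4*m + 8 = (m - 2)*(m^2 - 4) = (m - 2)^2*(m + 2)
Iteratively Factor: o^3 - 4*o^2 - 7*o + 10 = (o - 1)*(o^2 - 3*o - 10) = (o - 1)*(o + 2)*(o - 5)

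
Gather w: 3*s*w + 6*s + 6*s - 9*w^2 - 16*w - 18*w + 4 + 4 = 12*s - 9*w^2 + w*(3*s - 34) + 8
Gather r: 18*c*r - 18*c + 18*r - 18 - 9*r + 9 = -18*c + r*(18*c + 9) - 9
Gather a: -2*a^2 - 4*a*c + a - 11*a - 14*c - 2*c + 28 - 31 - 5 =-2*a^2 + a*(-4*c - 10) - 16*c - 8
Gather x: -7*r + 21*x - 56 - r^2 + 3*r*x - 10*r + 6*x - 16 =-r^2 - 17*r + x*(3*r + 27) - 72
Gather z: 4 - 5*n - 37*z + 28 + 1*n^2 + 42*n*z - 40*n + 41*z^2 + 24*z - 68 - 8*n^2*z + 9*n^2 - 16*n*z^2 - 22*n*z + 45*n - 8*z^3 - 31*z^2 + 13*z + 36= 10*n^2 - 8*z^3 + z^2*(10 - 16*n) + z*(-8*n^2 + 20*n)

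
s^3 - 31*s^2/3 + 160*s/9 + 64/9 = (s - 8)*(s - 8/3)*(s + 1/3)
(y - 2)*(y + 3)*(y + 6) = y^3 + 7*y^2 - 36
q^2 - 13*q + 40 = (q - 8)*(q - 5)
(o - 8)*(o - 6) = o^2 - 14*o + 48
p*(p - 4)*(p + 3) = p^3 - p^2 - 12*p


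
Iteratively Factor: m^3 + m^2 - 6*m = (m + 3)*(m^2 - 2*m) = m*(m + 3)*(m - 2)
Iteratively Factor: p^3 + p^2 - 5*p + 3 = (p - 1)*(p^2 + 2*p - 3) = (p - 1)*(p + 3)*(p - 1)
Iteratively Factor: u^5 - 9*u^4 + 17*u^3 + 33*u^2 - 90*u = (u - 3)*(u^4 - 6*u^3 - u^2 + 30*u) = (u - 3)*(u + 2)*(u^3 - 8*u^2 + 15*u) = (u - 3)^2*(u + 2)*(u^2 - 5*u) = (u - 5)*(u - 3)^2*(u + 2)*(u)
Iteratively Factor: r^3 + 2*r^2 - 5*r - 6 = (r + 1)*(r^2 + r - 6) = (r - 2)*(r + 1)*(r + 3)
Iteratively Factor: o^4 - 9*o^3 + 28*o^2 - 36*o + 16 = (o - 2)*(o^3 - 7*o^2 + 14*o - 8) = (o - 4)*(o - 2)*(o^2 - 3*o + 2) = (o - 4)*(o - 2)^2*(o - 1)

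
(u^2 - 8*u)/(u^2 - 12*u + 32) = u/(u - 4)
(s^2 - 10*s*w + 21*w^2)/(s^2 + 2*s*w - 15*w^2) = (s - 7*w)/(s + 5*w)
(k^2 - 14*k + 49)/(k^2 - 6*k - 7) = (k - 7)/(k + 1)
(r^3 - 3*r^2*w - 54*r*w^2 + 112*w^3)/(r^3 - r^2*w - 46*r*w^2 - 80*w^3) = (r^2 + 5*r*w - 14*w^2)/(r^2 + 7*r*w + 10*w^2)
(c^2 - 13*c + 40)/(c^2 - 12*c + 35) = (c - 8)/(c - 7)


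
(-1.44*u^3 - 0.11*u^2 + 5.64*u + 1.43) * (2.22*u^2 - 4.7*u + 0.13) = -3.1968*u^5 + 6.5238*u^4 + 12.8506*u^3 - 23.3477*u^2 - 5.9878*u + 0.1859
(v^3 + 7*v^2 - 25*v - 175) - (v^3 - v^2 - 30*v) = 8*v^2 + 5*v - 175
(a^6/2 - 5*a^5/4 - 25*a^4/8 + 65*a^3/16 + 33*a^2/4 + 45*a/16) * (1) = a^6/2 - 5*a^5/4 - 25*a^4/8 + 65*a^3/16 + 33*a^2/4 + 45*a/16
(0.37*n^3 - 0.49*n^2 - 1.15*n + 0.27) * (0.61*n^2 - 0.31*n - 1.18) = 0.2257*n^5 - 0.4136*n^4 - 0.9862*n^3 + 1.0994*n^2 + 1.2733*n - 0.3186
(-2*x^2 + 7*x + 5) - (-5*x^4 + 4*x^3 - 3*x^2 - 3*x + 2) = 5*x^4 - 4*x^3 + x^2 + 10*x + 3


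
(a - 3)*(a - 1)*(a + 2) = a^3 - 2*a^2 - 5*a + 6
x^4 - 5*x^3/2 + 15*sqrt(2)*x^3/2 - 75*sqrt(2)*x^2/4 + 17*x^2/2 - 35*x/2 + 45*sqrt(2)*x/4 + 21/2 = (x - 3/2)*(x - 1)*(x + sqrt(2)/2)*(x + 7*sqrt(2))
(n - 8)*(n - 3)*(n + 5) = n^3 - 6*n^2 - 31*n + 120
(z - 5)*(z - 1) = z^2 - 6*z + 5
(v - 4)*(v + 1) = v^2 - 3*v - 4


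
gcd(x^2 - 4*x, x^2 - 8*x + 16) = x - 4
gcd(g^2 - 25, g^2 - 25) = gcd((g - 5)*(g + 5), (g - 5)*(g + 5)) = g^2 - 25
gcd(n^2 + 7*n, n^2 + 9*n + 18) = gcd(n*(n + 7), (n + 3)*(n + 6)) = 1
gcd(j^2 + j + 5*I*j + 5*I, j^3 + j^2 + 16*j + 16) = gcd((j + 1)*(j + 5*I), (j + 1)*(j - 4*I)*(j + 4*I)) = j + 1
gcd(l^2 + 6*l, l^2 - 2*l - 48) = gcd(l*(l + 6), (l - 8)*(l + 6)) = l + 6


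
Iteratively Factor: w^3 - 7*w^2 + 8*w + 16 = (w + 1)*(w^2 - 8*w + 16) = (w - 4)*(w + 1)*(w - 4)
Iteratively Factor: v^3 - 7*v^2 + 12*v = (v - 4)*(v^2 - 3*v) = v*(v - 4)*(v - 3)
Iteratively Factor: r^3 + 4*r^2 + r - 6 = (r + 2)*(r^2 + 2*r - 3) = (r + 2)*(r + 3)*(r - 1)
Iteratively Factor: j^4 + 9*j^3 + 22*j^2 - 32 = (j - 1)*(j^3 + 10*j^2 + 32*j + 32) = (j - 1)*(j + 4)*(j^2 + 6*j + 8) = (j - 1)*(j + 2)*(j + 4)*(j + 4)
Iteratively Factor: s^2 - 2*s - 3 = (s + 1)*(s - 3)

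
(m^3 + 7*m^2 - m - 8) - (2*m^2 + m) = m^3 + 5*m^2 - 2*m - 8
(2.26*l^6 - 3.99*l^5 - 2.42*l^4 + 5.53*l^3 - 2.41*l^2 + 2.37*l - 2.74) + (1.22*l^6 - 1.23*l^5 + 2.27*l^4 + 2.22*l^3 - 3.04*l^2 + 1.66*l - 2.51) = 3.48*l^6 - 5.22*l^5 - 0.15*l^4 + 7.75*l^3 - 5.45*l^2 + 4.03*l - 5.25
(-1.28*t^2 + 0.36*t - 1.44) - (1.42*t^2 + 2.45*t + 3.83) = -2.7*t^2 - 2.09*t - 5.27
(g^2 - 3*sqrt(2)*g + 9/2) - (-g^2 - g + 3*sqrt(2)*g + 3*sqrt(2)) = 2*g^2 - 6*sqrt(2)*g + g - 3*sqrt(2) + 9/2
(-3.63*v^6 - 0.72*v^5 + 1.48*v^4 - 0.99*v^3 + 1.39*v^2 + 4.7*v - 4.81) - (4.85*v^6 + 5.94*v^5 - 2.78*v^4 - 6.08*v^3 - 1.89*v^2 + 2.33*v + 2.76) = -8.48*v^6 - 6.66*v^5 + 4.26*v^4 + 5.09*v^3 + 3.28*v^2 + 2.37*v - 7.57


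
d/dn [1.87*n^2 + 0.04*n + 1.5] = 3.74*n + 0.04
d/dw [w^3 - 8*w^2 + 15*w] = 3*w^2 - 16*w + 15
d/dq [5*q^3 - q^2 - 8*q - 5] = 15*q^2 - 2*q - 8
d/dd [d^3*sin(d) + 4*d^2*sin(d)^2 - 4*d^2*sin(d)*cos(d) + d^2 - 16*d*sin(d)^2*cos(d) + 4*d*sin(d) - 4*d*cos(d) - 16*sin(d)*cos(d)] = d^3*cos(d) + 3*d^2*sin(d) - 4*sqrt(2)*d^2*cos(2*d + pi/4) + 8*d*sin(d) - 12*d*sin(3*d) - 4*sqrt(2)*d*sin(2*d + pi/4) + 4*d*cos(d) + 6*d - 4*cos(d) - 16*cos(2*d) + 4*cos(3*d) - 4*sqrt(2)*cos(d + pi/4)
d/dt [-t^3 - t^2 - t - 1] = -3*t^2 - 2*t - 1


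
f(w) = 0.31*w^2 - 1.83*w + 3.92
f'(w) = 0.62*w - 1.83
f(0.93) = 2.49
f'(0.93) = -1.25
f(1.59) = 1.79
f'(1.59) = -0.84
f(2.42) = 1.31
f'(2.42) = -0.33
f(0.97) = 2.44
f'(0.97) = -1.23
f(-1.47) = 7.28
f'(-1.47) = -2.74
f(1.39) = 1.98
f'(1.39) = -0.97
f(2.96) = 1.22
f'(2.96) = 0.01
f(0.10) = 3.74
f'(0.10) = -1.77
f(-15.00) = 101.12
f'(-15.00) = -11.13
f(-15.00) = 101.12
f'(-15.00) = -11.13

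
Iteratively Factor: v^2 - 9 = (v + 3)*(v - 3)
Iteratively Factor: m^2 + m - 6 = (m + 3)*(m - 2)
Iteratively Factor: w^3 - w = (w)*(w^2 - 1) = w*(w + 1)*(w - 1)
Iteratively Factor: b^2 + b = (b)*(b + 1)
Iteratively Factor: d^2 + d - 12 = (d + 4)*(d - 3)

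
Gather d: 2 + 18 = 20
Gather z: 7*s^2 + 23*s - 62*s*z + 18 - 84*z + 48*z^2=7*s^2 + 23*s + 48*z^2 + z*(-62*s - 84) + 18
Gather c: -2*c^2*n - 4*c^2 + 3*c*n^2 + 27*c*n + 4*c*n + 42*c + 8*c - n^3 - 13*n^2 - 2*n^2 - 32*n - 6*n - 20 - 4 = c^2*(-2*n - 4) + c*(3*n^2 + 31*n + 50) - n^3 - 15*n^2 - 38*n - 24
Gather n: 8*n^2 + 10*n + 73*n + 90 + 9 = 8*n^2 + 83*n + 99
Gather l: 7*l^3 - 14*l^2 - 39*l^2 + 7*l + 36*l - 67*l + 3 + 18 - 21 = 7*l^3 - 53*l^2 - 24*l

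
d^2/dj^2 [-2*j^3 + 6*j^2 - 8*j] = 12 - 12*j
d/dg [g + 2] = 1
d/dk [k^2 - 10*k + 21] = 2*k - 10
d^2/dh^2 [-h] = 0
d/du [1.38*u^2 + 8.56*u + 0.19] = 2.76*u + 8.56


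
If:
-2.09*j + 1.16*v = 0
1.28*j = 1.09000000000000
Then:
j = 0.85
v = 1.53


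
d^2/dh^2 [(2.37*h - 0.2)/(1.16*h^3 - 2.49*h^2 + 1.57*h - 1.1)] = (19.134432*h^5 - 44.302488*h^4 + 29.998866*h^3 + 26.66388*h^2 - 35.78862*h + 8.29562)/(1.560896*h^9 - 10.051632*h^8 + 27.914124*h^7 - 47.087457*h^6 + 56.843763*h^5 - 50.893053*h^4 + 33.882073*h^3 - 17.17287*h^2 + 5.6991*h - 1.331)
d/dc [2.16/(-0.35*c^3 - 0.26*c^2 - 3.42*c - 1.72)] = (2.268*c^2 + 1.1232*c + 7.3872)/(0.35*c^3 + 0.26*c^2 + 3.42*c + 1.72)^2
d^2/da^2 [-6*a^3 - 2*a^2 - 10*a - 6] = -36*a - 4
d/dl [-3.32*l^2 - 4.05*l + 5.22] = -6.64*l - 4.05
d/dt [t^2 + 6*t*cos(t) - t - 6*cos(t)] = -6*t*sin(t) + 2*t + 6*sqrt(2)*sin(t + pi/4) - 1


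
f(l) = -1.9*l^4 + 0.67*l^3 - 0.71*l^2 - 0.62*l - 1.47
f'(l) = -7.6*l^3 + 2.01*l^2 - 1.42*l - 0.62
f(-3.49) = -318.31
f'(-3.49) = 351.88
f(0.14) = -1.57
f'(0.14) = -0.80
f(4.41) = -679.18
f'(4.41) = -619.61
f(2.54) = -75.73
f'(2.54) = -115.80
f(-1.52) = -14.66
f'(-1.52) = 32.87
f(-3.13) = -209.39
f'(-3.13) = 256.57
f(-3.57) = -347.41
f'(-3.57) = 375.86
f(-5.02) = -1307.62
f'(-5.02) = 1018.61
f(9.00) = -12042.03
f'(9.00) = -5390.99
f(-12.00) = -40652.43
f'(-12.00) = 13438.66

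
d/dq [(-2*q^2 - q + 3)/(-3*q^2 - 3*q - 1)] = (3*q^2 + 22*q + 10)/(9*q^4 + 18*q^3 + 15*q^2 + 6*q + 1)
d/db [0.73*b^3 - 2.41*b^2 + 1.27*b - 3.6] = 2.19*b^2 - 4.82*b + 1.27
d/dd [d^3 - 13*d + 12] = 3*d^2 - 13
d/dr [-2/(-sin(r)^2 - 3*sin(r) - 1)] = -2*(2*sin(r) + 3)*cos(r)/(sin(r)^2 + 3*sin(r) + 1)^2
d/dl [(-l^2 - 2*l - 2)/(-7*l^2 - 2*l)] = 4*(-3*l^2 - 7*l - 1)/(l^2*(49*l^2 + 28*l + 4))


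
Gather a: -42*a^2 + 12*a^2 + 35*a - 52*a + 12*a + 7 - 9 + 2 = -30*a^2 - 5*a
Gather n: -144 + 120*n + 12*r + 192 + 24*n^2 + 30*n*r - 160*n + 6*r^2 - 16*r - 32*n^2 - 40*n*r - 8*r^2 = -8*n^2 + n*(-10*r - 40) - 2*r^2 - 4*r + 48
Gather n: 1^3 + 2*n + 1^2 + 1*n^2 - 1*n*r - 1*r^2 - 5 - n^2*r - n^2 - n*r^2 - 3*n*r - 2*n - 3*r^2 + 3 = -n^2*r + n*(-r^2 - 4*r) - 4*r^2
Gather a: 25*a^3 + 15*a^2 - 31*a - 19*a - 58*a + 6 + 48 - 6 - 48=25*a^3 + 15*a^2 - 108*a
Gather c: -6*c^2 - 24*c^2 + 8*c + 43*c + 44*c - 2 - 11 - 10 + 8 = -30*c^2 + 95*c - 15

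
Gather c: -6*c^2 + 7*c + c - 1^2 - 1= -6*c^2 + 8*c - 2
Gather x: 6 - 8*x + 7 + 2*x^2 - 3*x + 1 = 2*x^2 - 11*x + 14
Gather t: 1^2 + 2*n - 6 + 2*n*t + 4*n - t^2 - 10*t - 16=6*n - t^2 + t*(2*n - 10) - 21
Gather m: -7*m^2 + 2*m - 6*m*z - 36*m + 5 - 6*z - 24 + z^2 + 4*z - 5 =-7*m^2 + m*(-6*z - 34) + z^2 - 2*z - 24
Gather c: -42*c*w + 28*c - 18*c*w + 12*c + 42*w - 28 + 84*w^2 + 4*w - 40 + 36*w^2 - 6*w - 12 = c*(40 - 60*w) + 120*w^2 + 40*w - 80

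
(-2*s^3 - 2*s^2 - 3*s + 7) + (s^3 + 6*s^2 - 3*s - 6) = -s^3 + 4*s^2 - 6*s + 1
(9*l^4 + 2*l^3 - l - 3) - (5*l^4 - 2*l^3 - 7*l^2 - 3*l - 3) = 4*l^4 + 4*l^3 + 7*l^2 + 2*l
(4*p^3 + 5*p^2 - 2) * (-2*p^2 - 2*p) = -8*p^5 - 18*p^4 - 10*p^3 + 4*p^2 + 4*p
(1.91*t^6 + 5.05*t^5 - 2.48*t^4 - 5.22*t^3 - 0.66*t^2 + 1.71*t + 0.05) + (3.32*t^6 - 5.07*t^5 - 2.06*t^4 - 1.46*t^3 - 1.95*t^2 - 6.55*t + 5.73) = 5.23*t^6 - 0.0200000000000005*t^5 - 4.54*t^4 - 6.68*t^3 - 2.61*t^2 - 4.84*t + 5.78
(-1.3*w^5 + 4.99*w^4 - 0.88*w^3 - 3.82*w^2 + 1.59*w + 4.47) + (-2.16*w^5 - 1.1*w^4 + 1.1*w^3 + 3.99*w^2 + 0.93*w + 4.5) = -3.46*w^5 + 3.89*w^4 + 0.22*w^3 + 0.17*w^2 + 2.52*w + 8.97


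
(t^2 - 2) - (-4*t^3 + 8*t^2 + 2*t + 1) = 4*t^3 - 7*t^2 - 2*t - 3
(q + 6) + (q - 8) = 2*q - 2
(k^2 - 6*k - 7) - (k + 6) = k^2 - 7*k - 13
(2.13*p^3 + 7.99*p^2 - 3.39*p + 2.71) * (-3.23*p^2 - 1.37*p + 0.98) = -6.8799*p^5 - 28.7258*p^4 + 2.0908*p^3 + 3.7212*p^2 - 7.0349*p + 2.6558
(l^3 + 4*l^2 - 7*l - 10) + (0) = l^3 + 4*l^2 - 7*l - 10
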